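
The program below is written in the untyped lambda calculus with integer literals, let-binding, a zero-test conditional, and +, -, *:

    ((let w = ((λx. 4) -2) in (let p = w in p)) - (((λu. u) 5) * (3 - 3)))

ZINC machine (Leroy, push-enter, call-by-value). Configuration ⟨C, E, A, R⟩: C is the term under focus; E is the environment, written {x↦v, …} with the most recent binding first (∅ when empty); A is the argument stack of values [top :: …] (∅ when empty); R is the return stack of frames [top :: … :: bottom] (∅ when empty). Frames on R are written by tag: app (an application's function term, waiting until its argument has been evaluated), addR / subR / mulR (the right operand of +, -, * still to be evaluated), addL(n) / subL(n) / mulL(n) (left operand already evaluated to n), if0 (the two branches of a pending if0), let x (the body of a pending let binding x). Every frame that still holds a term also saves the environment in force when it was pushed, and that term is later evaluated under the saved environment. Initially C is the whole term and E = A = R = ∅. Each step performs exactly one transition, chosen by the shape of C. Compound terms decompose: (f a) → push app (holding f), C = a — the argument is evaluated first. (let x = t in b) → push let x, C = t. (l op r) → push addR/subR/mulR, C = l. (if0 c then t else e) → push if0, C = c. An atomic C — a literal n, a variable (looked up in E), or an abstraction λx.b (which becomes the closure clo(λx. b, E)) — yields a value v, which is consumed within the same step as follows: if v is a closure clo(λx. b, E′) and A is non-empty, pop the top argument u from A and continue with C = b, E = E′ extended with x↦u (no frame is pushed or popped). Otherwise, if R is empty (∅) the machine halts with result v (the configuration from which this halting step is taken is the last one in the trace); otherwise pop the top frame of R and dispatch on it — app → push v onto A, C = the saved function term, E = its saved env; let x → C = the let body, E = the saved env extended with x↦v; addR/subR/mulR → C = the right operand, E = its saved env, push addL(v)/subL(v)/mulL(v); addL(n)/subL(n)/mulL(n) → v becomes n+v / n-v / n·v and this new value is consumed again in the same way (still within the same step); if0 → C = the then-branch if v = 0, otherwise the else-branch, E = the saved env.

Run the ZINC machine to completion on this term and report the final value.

[0] [C=((let w = ((λx. 4) -2) in (let p = w in p)) - (((λu. u) 5) * (3 - 3))) | E=∅ | A=∅ | R=∅]
[1] [C=(let w = ((λx. 4) -2) in (let p = w in p)) | E=∅ | A=∅ | R=[subR]]
[2] [C=((λx. 4) -2) | E=∅ | A=∅ | R=[let w :: subR]]
[3] [C=-2 | E=∅ | A=∅ | R=[app :: let w :: subR]]
[4] [C=(λx. 4) | E=∅ | A=[-2] | R=[let w :: subR]]
[5] [C=4 | E={x↦-2} | A=∅ | R=[let w :: subR]]
[6] [C=(let p = w in p) | E={w↦4} | A=∅ | R=[subR]]
[7] [C=w | E={w↦4} | A=∅ | R=[let p :: subR]]
[8] [C=p | E={p↦4, w↦4} | A=∅ | R=[subR]]
[9] [C=(((λu. u) 5) * (3 - 3)) | E=∅ | A=∅ | R=[subL(4)]]
[10] [C=((λu. u) 5) | E=∅ | A=∅ | R=[mulR :: subL(4)]]
[11] [C=5 | E=∅ | A=∅ | R=[app :: mulR :: subL(4)]]
[12] [C=(λu. u) | E=∅ | A=[5] | R=[mulR :: subL(4)]]
[13] [C=u | E={u↦5} | A=∅ | R=[mulR :: subL(4)]]
[14] [C=(3 - 3) | E=∅ | A=∅ | R=[mulL(5) :: subL(4)]]
[15] [C=3 | E=∅ | A=∅ | R=[subR :: mulL(5) :: subL(4)]]
[16] [C=3 | E=∅ | A=∅ | R=[subL(3) :: mulL(5) :: subL(4)]]
→ final value 4

Answer: 4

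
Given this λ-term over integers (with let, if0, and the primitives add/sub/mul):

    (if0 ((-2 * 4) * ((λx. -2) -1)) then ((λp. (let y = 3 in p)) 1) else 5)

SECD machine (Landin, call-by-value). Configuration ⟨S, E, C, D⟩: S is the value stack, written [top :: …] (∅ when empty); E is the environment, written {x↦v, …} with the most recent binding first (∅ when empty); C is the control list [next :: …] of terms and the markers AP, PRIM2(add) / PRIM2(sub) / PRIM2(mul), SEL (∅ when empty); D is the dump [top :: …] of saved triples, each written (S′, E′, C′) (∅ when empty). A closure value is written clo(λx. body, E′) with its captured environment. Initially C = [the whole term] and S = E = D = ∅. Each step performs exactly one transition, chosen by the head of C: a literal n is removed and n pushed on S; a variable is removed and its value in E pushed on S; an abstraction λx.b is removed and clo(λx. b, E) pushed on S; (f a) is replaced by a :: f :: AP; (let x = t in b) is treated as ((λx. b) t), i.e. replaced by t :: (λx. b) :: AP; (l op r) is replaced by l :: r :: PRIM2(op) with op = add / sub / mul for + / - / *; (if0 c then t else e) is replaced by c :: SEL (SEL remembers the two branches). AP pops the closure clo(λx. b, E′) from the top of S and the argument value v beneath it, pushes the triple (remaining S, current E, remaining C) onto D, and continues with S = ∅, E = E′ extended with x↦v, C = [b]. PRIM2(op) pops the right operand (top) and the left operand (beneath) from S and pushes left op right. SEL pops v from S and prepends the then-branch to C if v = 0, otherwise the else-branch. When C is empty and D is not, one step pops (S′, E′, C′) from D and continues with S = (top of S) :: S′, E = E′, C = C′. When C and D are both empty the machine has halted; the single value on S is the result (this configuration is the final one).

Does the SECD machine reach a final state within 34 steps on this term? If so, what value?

Answer: 5

Machine steps:
t=0: [S=∅ | E=∅ | C=[(if0 ((-2 * 4) * ((λx. -2) -1)) then ((λp. (let y = 3 in p)) 1) else 5)] | D=∅]
t=1: [S=∅ | E=∅ | C=[((-2 * 4) * ((λx. -2) -1)) :: SEL] | D=∅]
t=2: [S=∅ | E=∅ | C=[(-2 * 4) :: ((λx. -2) -1) :: PRIM2(mul) :: SEL] | D=∅]
t=3: [S=∅ | E=∅ | C=[-2 :: 4 :: PRIM2(mul) :: ((λx. -2) -1) :: PRIM2(mul) :: SEL] | D=∅]
t=4: [S=[-2] | E=∅ | C=[4 :: PRIM2(mul) :: ((λx. -2) -1) :: PRIM2(mul) :: SEL] | D=∅]
t=5: [S=[4 :: -2] | E=∅ | C=[PRIM2(mul) :: ((λx. -2) -1) :: PRIM2(mul) :: SEL] | D=∅]
t=6: [S=[-8] | E=∅ | C=[((λx. -2) -1) :: PRIM2(mul) :: SEL] | D=∅]
t=7: [S=[-8] | E=∅ | C=[-1 :: (λx. -2) :: AP :: PRIM2(mul) :: SEL] | D=∅]
t=8: [S=[-1 :: -8] | E=∅ | C=[(λx. -2) :: AP :: PRIM2(mul) :: SEL] | D=∅]
t=9: [S=[clo(λx. -2, ∅) :: -1 :: -8] | E=∅ | C=[AP :: PRIM2(mul) :: SEL] | D=∅]
t=10: [S=∅ | E={x↦-1} | C=[-2] | D=[([-8], ∅, [PRIM2(mul) :: SEL])]]
t=11: [S=[-2] | E={x↦-1} | C=∅ | D=[([-8], ∅, [PRIM2(mul) :: SEL])]]
t=12: [S=[-2 :: -8] | E=∅ | C=[PRIM2(mul) :: SEL] | D=∅]
t=13: [S=[16] | E=∅ | C=[SEL] | D=∅]
t=14: [S=∅ | E=∅ | C=[5] | D=∅]
t=15: [S=[5] | E=∅ | C=∅ | D=∅]
→ final value 5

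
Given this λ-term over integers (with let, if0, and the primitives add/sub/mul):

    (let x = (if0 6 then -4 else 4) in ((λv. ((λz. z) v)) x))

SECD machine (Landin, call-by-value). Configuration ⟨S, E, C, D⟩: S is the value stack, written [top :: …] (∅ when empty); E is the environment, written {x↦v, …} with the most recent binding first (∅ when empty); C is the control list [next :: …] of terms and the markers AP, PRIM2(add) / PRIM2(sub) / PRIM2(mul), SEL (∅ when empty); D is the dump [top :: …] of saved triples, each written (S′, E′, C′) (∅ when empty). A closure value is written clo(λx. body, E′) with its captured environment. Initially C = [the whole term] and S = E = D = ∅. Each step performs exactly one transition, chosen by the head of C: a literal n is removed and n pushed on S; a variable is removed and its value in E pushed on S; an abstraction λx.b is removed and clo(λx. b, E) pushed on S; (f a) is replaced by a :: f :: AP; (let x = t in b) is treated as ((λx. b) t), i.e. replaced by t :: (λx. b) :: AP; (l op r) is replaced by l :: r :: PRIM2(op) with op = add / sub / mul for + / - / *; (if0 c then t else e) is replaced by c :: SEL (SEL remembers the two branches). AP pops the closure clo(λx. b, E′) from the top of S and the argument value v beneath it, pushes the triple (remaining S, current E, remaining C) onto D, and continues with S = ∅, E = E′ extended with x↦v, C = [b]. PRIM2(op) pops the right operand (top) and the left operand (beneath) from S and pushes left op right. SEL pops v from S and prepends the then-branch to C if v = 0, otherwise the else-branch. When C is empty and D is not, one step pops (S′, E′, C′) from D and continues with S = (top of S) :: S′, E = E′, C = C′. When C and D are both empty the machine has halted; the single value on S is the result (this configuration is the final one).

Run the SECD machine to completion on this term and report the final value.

0. ⟨S=∅; E=∅; C=[(let x = (if0 6 then -4 else 4) in ((λv. ((λz. z) v)) x))]; D=∅⟩
1. ⟨S=∅; E=∅; C=[(if0 6 then -4 else 4) :: (λx. ((λv. ((λz. z) v)) x)) :: AP]; D=∅⟩
2. ⟨S=∅; E=∅; C=[6 :: SEL :: (λx. ((λv. ((λz. z) v)) x)) :: AP]; D=∅⟩
3. ⟨S=[6]; E=∅; C=[SEL :: (λx. ((λv. ((λz. z) v)) x)) :: AP]; D=∅⟩
4. ⟨S=∅; E=∅; C=[4 :: (λx. ((λv. ((λz. z) v)) x)) :: AP]; D=∅⟩
5. ⟨S=[4]; E=∅; C=[(λx. ((λv. ((λz. z) v)) x)) :: AP]; D=∅⟩
6. ⟨S=[clo(λx. ((λv. ((λz. z) v)) x), ∅) :: 4]; E=∅; C=[AP]; D=∅⟩
7. ⟨S=∅; E={x↦4}; C=[((λv. ((λz. z) v)) x)]; D=[(∅, ∅, ∅)]⟩
8. ⟨S=∅; E={x↦4}; C=[x :: (λv. ((λz. z) v)) :: AP]; D=[(∅, ∅, ∅)]⟩
9. ⟨S=[4]; E={x↦4}; C=[(λv. ((λz. z) v)) :: AP]; D=[(∅, ∅, ∅)]⟩
10. ⟨S=[clo(λv. ((λz. z) v), {x↦4}) :: 4]; E={x↦4}; C=[AP]; D=[(∅, ∅, ∅)]⟩
11. ⟨S=∅; E={v↦4, x↦4}; C=[((λz. z) v)]; D=[(∅, {x↦4}, ∅) :: (∅, ∅, ∅)]⟩
12. ⟨S=∅; E={v↦4, x↦4}; C=[v :: (λz. z) :: AP]; D=[(∅, {x↦4}, ∅) :: (∅, ∅, ∅)]⟩
13. ⟨S=[4]; E={v↦4, x↦4}; C=[(λz. z) :: AP]; D=[(∅, {x↦4}, ∅) :: (∅, ∅, ∅)]⟩
14. ⟨S=[clo(λz. z, {v↦4, x↦4}) :: 4]; E={v↦4, x↦4}; C=[AP]; D=[(∅, {x↦4}, ∅) :: (∅, ∅, ∅)]⟩
15. ⟨S=∅; E={z↦4, v↦4, x↦4}; C=[z]; D=[(∅, {v↦4, x↦4}, ∅) :: (∅, {x↦4}, ∅) :: (∅, ∅, ∅)]⟩
16. ⟨S=[4]; E={z↦4, v↦4, x↦4}; C=∅; D=[(∅, {v↦4, x↦4}, ∅) :: (∅, {x↦4}, ∅) :: (∅, ∅, ∅)]⟩
17. ⟨S=[4]; E={v↦4, x↦4}; C=∅; D=[(∅, {x↦4}, ∅) :: (∅, ∅, ∅)]⟩
18. ⟨S=[4]; E={x↦4}; C=∅; D=[(∅, ∅, ∅)]⟩
19. ⟨S=[4]; E=∅; C=∅; D=∅⟩
→ final value 4

Answer: 4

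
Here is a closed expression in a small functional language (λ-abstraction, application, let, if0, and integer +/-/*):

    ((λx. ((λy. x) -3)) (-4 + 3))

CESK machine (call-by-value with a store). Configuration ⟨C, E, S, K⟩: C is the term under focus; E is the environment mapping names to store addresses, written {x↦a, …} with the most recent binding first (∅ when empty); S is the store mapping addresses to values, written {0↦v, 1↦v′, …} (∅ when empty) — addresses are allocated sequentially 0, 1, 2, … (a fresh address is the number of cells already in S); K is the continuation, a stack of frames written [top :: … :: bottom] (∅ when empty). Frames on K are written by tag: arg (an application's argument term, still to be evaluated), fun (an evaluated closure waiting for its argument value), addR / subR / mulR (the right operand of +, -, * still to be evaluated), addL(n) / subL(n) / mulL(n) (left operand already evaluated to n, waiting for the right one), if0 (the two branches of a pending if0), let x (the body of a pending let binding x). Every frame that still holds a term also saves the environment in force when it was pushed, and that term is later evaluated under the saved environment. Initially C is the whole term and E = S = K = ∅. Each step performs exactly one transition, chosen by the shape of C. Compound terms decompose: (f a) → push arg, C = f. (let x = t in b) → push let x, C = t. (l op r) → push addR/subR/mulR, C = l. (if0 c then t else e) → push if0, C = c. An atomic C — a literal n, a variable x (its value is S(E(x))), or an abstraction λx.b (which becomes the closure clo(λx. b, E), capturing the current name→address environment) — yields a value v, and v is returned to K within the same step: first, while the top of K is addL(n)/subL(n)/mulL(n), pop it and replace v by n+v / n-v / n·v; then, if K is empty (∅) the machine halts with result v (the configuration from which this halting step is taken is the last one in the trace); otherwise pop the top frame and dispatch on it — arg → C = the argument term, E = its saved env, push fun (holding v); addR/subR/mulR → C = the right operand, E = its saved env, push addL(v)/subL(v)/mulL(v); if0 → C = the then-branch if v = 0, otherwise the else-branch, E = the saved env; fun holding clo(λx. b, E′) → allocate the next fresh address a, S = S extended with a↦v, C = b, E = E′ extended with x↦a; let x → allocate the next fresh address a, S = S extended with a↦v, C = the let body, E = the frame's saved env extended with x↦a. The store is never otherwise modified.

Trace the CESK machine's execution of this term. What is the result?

Answer: -1

Machine steps:
step 0: [C=((λx. ((λy. x) -3)) (-4 + 3)) | E=∅ | S=∅ | K=∅]
step 1: [C=(λx. ((λy. x) -3)) | E=∅ | S=∅ | K=[arg]]
step 2: [C=(-4 + 3) | E=∅ | S=∅ | K=[fun]]
step 3: [C=-4 | E=∅ | S=∅ | K=[addR :: fun]]
step 4: [C=3 | E=∅ | S=∅ | K=[addL(-4) :: fun]]
step 5: [C=((λy. x) -3) | E={x↦0} | S={0↦-1} | K=∅]
step 6: [C=(λy. x) | E={x↦0} | S={0↦-1} | K=[arg]]
step 7: [C=-3 | E={x↦0} | S={0↦-1} | K=[fun]]
step 8: [C=x | E={y↦1, x↦0} | S={0↦-1, 1↦-3} | K=∅]
→ final value -1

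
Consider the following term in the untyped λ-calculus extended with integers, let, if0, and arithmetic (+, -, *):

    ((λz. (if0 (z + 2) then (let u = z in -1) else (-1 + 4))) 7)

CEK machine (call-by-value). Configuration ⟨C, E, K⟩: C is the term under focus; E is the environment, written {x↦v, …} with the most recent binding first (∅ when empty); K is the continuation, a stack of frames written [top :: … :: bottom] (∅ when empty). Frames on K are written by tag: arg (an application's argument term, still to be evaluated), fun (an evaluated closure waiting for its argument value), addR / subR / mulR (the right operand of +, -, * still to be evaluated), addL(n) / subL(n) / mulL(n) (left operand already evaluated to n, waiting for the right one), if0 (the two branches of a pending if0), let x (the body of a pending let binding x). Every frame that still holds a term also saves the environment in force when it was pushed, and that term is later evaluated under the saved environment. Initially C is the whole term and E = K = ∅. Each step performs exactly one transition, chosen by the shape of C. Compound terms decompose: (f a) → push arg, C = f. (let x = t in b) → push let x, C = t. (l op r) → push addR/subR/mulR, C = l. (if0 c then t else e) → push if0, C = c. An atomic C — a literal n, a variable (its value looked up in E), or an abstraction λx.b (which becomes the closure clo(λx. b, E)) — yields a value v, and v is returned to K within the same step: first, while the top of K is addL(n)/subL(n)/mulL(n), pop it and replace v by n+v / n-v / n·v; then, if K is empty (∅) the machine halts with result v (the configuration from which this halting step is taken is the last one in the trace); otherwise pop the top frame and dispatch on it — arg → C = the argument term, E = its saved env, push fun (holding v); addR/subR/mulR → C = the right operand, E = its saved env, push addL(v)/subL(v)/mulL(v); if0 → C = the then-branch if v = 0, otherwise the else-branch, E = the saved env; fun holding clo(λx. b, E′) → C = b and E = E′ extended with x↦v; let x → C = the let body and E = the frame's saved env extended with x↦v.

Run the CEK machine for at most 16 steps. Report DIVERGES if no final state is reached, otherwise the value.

Answer: 3

Execution trace:
[0] <C=((λz. (if0 (z + 2) then (let u = z in -1) else (-1 + 4))) 7), E=∅, K=∅>
[1] <C=(λz. (if0 (z + 2) then (let u = z in -1) else (-1 + 4))), E=∅, K=[arg]>
[2] <C=7, E=∅, K=[fun]>
[3] <C=(if0 (z + 2) then (let u = z in -1) else (-1 + 4)), E={z↦7}, K=∅>
[4] <C=(z + 2), E={z↦7}, K=[if0]>
[5] <C=z, E={z↦7}, K=[addR :: if0]>
[6] <C=2, E={z↦7}, K=[addL(7) :: if0]>
[7] <C=(-1 + 4), E={z↦7}, K=∅>
[8] <C=-1, E={z↦7}, K=[addR]>
[9] <C=4, E={z↦7}, K=[addL(-1)]>
→ final value 3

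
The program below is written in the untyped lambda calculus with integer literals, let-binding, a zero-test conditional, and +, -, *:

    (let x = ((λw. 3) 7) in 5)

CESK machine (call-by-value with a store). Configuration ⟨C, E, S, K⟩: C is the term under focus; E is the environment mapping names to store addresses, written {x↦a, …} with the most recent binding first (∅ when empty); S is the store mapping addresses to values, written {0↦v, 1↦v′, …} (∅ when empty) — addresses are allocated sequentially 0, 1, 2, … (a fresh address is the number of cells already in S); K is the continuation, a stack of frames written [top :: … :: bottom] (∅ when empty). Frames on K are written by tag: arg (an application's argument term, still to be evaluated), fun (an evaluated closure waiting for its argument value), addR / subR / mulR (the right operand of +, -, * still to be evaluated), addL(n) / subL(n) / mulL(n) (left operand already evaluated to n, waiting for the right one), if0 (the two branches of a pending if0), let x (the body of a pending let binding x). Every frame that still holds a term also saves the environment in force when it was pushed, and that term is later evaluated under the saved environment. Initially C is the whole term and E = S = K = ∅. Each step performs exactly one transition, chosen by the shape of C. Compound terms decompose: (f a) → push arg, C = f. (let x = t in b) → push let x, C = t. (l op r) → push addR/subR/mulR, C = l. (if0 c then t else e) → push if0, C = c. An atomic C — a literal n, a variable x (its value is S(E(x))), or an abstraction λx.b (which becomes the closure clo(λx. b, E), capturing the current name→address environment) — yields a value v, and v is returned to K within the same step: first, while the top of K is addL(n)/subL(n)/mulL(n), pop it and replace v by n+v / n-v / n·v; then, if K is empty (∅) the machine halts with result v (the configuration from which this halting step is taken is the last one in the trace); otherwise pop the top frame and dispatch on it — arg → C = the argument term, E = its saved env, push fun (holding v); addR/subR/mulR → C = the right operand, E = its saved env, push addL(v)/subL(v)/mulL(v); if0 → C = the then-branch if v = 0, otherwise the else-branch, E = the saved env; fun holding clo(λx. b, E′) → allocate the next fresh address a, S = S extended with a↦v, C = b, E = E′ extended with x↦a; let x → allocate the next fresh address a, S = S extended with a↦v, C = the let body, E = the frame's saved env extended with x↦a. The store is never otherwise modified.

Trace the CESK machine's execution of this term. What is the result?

t=0: [C=(let x = ((λw. 3) 7) in 5) | E=∅ | S=∅ | K=∅]
t=1: [C=((λw. 3) 7) | E=∅ | S=∅ | K=[let x]]
t=2: [C=(λw. 3) | E=∅ | S=∅ | K=[arg :: let x]]
t=3: [C=7 | E=∅ | S=∅ | K=[fun :: let x]]
t=4: [C=3 | E={w↦0} | S={0↦7} | K=[let x]]
t=5: [C=5 | E={x↦1} | S={0↦7, 1↦3} | K=∅]
→ final value 5

Answer: 5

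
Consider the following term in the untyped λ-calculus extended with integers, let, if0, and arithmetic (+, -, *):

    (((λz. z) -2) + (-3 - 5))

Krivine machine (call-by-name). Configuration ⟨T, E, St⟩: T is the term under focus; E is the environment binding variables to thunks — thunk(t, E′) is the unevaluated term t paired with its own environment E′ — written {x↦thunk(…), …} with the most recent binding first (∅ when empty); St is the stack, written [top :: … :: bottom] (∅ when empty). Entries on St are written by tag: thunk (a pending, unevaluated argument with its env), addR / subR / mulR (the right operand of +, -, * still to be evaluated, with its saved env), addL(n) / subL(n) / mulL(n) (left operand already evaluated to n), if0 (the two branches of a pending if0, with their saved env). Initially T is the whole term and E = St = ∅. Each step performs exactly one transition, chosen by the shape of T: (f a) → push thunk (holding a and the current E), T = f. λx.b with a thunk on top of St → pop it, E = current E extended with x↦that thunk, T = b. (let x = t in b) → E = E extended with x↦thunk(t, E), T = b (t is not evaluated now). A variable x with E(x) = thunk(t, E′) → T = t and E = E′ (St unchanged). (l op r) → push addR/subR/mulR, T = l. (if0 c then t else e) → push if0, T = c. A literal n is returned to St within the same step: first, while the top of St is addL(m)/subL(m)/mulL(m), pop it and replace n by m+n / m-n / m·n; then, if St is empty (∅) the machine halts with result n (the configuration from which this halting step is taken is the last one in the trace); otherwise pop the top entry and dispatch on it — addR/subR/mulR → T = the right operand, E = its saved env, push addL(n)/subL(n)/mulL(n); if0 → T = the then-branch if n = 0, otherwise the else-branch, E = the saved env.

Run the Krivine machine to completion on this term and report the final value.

step 0: <T=(((λz. z) -2) + (-3 - 5)), E=∅, St=∅>
step 1: <T=((λz. z) -2), E=∅, St=[addR]>
step 2: <T=(λz. z), E=∅, St=[thunk :: addR]>
step 3: <T=z, E={z↦thunk(-2, ∅)}, St=[addR]>
step 4: <T=-2, E=∅, St=[addR]>
step 5: <T=(-3 - 5), E=∅, St=[addL(-2)]>
step 6: <T=-3, E=∅, St=[subR :: addL(-2)]>
step 7: <T=5, E=∅, St=[subL(-3) :: addL(-2)]>
→ final value -10

Answer: -10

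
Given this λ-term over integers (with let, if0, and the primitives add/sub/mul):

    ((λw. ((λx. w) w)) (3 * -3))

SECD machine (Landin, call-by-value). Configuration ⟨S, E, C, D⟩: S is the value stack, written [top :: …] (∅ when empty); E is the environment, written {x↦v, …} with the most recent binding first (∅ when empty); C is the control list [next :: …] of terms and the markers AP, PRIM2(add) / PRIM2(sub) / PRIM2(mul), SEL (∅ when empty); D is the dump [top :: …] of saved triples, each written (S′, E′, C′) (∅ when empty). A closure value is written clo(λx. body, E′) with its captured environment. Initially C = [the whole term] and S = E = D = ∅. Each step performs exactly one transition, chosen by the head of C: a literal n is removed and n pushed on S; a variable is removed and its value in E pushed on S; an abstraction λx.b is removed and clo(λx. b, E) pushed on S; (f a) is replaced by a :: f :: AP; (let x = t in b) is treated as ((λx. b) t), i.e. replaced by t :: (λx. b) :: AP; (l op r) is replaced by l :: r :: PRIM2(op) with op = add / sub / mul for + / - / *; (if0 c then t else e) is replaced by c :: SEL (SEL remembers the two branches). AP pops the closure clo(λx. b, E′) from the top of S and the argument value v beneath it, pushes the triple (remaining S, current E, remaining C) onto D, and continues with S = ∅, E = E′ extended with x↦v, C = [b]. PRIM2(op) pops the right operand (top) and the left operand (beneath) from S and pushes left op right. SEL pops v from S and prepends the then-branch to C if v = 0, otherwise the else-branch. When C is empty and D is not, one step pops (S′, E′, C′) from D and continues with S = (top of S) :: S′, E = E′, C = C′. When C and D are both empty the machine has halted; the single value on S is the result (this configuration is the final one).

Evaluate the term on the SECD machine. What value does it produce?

Answer: -9

Execution trace:
t=0: ⟨S=∅; E=∅; C=[((λw. ((λx. w) w)) (3 * -3))]; D=∅⟩
t=1: ⟨S=∅; E=∅; C=[(3 * -3) :: (λw. ((λx. w) w)) :: AP]; D=∅⟩
t=2: ⟨S=∅; E=∅; C=[3 :: -3 :: PRIM2(mul) :: (λw. ((λx. w) w)) :: AP]; D=∅⟩
t=3: ⟨S=[3]; E=∅; C=[-3 :: PRIM2(mul) :: (λw. ((λx. w) w)) :: AP]; D=∅⟩
t=4: ⟨S=[-3 :: 3]; E=∅; C=[PRIM2(mul) :: (λw. ((λx. w) w)) :: AP]; D=∅⟩
t=5: ⟨S=[-9]; E=∅; C=[(λw. ((λx. w) w)) :: AP]; D=∅⟩
t=6: ⟨S=[clo(λw. ((λx. w) w), ∅) :: -9]; E=∅; C=[AP]; D=∅⟩
t=7: ⟨S=∅; E={w↦-9}; C=[((λx. w) w)]; D=[(∅, ∅, ∅)]⟩
t=8: ⟨S=∅; E={w↦-9}; C=[w :: (λx. w) :: AP]; D=[(∅, ∅, ∅)]⟩
t=9: ⟨S=[-9]; E={w↦-9}; C=[(λx. w) :: AP]; D=[(∅, ∅, ∅)]⟩
t=10: ⟨S=[clo(λx. w, {w↦-9}) :: -9]; E={w↦-9}; C=[AP]; D=[(∅, ∅, ∅)]⟩
t=11: ⟨S=∅; E={x↦-9, w↦-9}; C=[w]; D=[(∅, {w↦-9}, ∅) :: (∅, ∅, ∅)]⟩
t=12: ⟨S=[-9]; E={x↦-9, w↦-9}; C=∅; D=[(∅, {w↦-9}, ∅) :: (∅, ∅, ∅)]⟩
t=13: ⟨S=[-9]; E={w↦-9}; C=∅; D=[(∅, ∅, ∅)]⟩
t=14: ⟨S=[-9]; E=∅; C=∅; D=∅⟩
→ final value -9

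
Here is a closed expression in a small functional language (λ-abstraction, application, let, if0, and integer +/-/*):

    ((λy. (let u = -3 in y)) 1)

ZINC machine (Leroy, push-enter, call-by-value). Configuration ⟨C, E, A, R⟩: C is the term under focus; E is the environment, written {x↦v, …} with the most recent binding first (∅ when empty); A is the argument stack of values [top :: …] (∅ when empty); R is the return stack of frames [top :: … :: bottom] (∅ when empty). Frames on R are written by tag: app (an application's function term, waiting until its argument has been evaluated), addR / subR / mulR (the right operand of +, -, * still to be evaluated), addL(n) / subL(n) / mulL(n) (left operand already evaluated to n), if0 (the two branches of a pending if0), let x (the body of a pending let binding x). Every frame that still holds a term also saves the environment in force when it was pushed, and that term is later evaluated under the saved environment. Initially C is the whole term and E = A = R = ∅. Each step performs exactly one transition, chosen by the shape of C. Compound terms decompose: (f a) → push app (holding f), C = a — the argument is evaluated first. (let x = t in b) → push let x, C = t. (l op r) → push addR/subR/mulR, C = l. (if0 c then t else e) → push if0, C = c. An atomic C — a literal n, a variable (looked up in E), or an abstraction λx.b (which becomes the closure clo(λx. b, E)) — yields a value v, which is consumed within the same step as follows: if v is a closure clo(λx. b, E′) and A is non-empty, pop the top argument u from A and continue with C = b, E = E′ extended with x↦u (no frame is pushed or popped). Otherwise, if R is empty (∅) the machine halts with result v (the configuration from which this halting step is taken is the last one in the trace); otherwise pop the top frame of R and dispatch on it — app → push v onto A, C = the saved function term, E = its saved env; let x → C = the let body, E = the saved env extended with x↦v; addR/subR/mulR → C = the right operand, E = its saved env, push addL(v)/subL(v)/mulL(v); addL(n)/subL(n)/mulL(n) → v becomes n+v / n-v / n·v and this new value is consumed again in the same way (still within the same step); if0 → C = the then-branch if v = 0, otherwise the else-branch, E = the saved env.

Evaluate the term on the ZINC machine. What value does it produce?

0. <C=((λy. (let u = -3 in y)) 1), E=∅, A=∅, R=∅>
1. <C=1, E=∅, A=∅, R=[app]>
2. <C=(λy. (let u = -3 in y)), E=∅, A=[1], R=∅>
3. <C=(let u = -3 in y), E={y↦1}, A=∅, R=∅>
4. <C=-3, E={y↦1}, A=∅, R=[let u]>
5. <C=y, E={u↦-3, y↦1}, A=∅, R=∅>
→ final value 1

Answer: 1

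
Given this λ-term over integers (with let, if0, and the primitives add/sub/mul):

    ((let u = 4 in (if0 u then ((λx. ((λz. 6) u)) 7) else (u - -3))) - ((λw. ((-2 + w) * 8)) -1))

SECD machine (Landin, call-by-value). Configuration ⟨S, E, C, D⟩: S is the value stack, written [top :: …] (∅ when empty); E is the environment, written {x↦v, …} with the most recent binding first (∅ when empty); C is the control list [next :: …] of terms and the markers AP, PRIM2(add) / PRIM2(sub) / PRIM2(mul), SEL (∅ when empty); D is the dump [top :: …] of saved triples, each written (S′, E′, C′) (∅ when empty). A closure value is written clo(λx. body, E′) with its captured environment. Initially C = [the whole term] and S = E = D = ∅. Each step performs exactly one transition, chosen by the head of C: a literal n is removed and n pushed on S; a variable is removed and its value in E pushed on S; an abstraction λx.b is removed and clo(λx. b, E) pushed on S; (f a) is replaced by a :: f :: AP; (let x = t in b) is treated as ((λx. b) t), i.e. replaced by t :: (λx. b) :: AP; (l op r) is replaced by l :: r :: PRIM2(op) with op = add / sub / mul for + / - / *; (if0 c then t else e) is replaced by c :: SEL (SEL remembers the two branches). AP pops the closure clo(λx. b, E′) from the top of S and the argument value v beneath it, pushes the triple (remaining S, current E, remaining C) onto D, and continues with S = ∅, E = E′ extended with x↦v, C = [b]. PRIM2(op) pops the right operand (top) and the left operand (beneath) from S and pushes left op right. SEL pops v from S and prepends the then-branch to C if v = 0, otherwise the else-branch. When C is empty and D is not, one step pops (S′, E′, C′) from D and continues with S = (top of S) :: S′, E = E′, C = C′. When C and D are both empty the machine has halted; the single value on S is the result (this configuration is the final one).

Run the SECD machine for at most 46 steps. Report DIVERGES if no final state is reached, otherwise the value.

0. ⟨S=∅; E=∅; C=[((let u = 4 in (if0 u then ((λx. ((λz. 6) u)) 7) else (u - -3))) - ((λw. ((-2 + w) * 8)) -1))]; D=∅⟩
1. ⟨S=∅; E=∅; C=[(let u = 4 in (if0 u then ((λx. ((λz. 6) u)) 7) else (u - -3))) :: ((λw. ((-2 + w) * 8)) -1) :: PRIM2(sub)]; D=∅⟩
2. ⟨S=∅; E=∅; C=[4 :: (λu. (if0 u then ((λx. ((λz. 6) u)) 7) else (u - -3))) :: AP :: ((λw. ((-2 + w) * 8)) -1) :: PRIM2(sub)]; D=∅⟩
3. ⟨S=[4]; E=∅; C=[(λu. (if0 u then ((λx. ((λz. 6) u)) 7) else (u - -3))) :: AP :: ((λw. ((-2 + w) * 8)) -1) :: PRIM2(sub)]; D=∅⟩
4. ⟨S=[clo(λu. (if0 u then ((λx. ((λz. 6) u)) 7) else (u - -3)), ∅) :: 4]; E=∅; C=[AP :: ((λw. ((-2 + w) * 8)) -1) :: PRIM2(sub)]; D=∅⟩
5. ⟨S=∅; E={u↦4}; C=[(if0 u then ((λx. ((λz. 6) u)) 7) else (u - -3))]; D=[(∅, ∅, [((λw. ((-2 + w) * 8)) -1) :: PRIM2(sub)])]⟩
6. ⟨S=∅; E={u↦4}; C=[u :: SEL]; D=[(∅, ∅, [((λw. ((-2 + w) * 8)) -1) :: PRIM2(sub)])]⟩
7. ⟨S=[4]; E={u↦4}; C=[SEL]; D=[(∅, ∅, [((λw. ((-2 + w) * 8)) -1) :: PRIM2(sub)])]⟩
8. ⟨S=∅; E={u↦4}; C=[(u - -3)]; D=[(∅, ∅, [((λw. ((-2 + w) * 8)) -1) :: PRIM2(sub)])]⟩
9. ⟨S=∅; E={u↦4}; C=[u :: -3 :: PRIM2(sub)]; D=[(∅, ∅, [((λw. ((-2 + w) * 8)) -1) :: PRIM2(sub)])]⟩
10. ⟨S=[4]; E={u↦4}; C=[-3 :: PRIM2(sub)]; D=[(∅, ∅, [((λw. ((-2 + w) * 8)) -1) :: PRIM2(sub)])]⟩
11. ⟨S=[-3 :: 4]; E={u↦4}; C=[PRIM2(sub)]; D=[(∅, ∅, [((λw. ((-2 + w) * 8)) -1) :: PRIM2(sub)])]⟩
12. ⟨S=[7]; E={u↦4}; C=∅; D=[(∅, ∅, [((λw. ((-2 + w) * 8)) -1) :: PRIM2(sub)])]⟩
13. ⟨S=[7]; E=∅; C=[((λw. ((-2 + w) * 8)) -1) :: PRIM2(sub)]; D=∅⟩
14. ⟨S=[7]; E=∅; C=[-1 :: (λw. ((-2 + w) * 8)) :: AP :: PRIM2(sub)]; D=∅⟩
15. ⟨S=[-1 :: 7]; E=∅; C=[(λw. ((-2 + w) * 8)) :: AP :: PRIM2(sub)]; D=∅⟩
16. ⟨S=[clo(λw. ((-2 + w) * 8), ∅) :: -1 :: 7]; E=∅; C=[AP :: PRIM2(sub)]; D=∅⟩
17. ⟨S=∅; E={w↦-1}; C=[((-2 + w) * 8)]; D=[([7], ∅, [PRIM2(sub)])]⟩
18. ⟨S=∅; E={w↦-1}; C=[(-2 + w) :: 8 :: PRIM2(mul)]; D=[([7], ∅, [PRIM2(sub)])]⟩
19. ⟨S=∅; E={w↦-1}; C=[-2 :: w :: PRIM2(add) :: 8 :: PRIM2(mul)]; D=[([7], ∅, [PRIM2(sub)])]⟩
20. ⟨S=[-2]; E={w↦-1}; C=[w :: PRIM2(add) :: 8 :: PRIM2(mul)]; D=[([7], ∅, [PRIM2(sub)])]⟩
21. ⟨S=[-1 :: -2]; E={w↦-1}; C=[PRIM2(add) :: 8 :: PRIM2(mul)]; D=[([7], ∅, [PRIM2(sub)])]⟩
22. ⟨S=[-3]; E={w↦-1}; C=[8 :: PRIM2(mul)]; D=[([7], ∅, [PRIM2(sub)])]⟩
23. ⟨S=[8 :: -3]; E={w↦-1}; C=[PRIM2(mul)]; D=[([7], ∅, [PRIM2(sub)])]⟩
24. ⟨S=[-24]; E={w↦-1}; C=∅; D=[([7], ∅, [PRIM2(sub)])]⟩
25. ⟨S=[-24 :: 7]; E=∅; C=[PRIM2(sub)]; D=∅⟩
26. ⟨S=[31]; E=∅; C=∅; D=∅⟩
→ final value 31

Answer: 31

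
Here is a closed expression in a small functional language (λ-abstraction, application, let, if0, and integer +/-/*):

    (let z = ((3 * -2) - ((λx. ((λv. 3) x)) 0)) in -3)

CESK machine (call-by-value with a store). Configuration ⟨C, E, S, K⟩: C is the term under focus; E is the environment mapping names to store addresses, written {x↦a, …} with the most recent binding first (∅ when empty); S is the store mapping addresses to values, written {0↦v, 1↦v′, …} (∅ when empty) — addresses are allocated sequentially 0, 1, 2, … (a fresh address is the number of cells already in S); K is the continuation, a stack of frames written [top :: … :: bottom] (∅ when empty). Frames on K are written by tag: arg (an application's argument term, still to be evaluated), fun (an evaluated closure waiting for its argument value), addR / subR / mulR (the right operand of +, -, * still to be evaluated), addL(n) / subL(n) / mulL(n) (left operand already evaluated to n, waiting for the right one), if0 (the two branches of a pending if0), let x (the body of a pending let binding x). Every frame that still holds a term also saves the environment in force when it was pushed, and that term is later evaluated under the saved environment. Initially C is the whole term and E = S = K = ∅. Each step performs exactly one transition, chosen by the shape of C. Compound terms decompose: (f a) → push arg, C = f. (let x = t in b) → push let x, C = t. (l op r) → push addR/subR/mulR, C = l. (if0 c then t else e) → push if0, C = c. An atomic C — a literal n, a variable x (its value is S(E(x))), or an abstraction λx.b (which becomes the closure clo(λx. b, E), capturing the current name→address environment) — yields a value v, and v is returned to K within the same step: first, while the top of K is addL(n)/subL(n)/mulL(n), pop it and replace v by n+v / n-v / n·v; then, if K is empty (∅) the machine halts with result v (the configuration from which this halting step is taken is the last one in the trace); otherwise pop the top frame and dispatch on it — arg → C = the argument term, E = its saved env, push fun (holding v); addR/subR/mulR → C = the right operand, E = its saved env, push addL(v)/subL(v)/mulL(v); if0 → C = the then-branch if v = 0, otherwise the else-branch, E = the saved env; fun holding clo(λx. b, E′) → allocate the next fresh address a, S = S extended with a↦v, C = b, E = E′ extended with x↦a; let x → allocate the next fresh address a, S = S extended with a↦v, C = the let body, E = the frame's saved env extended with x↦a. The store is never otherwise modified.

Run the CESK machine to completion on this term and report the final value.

Answer: -3

Machine steps:
t=0: <C=(let z = ((3 * -2) - ((λx. ((λv. 3) x)) 0)) in -3), E=∅, S=∅, K=∅>
t=1: <C=((3 * -2) - ((λx. ((λv. 3) x)) 0)), E=∅, S=∅, K=[let z]>
t=2: <C=(3 * -2), E=∅, S=∅, K=[subR :: let z]>
t=3: <C=3, E=∅, S=∅, K=[mulR :: subR :: let z]>
t=4: <C=-2, E=∅, S=∅, K=[mulL(3) :: subR :: let z]>
t=5: <C=((λx. ((λv. 3) x)) 0), E=∅, S=∅, K=[subL(-6) :: let z]>
t=6: <C=(λx. ((λv. 3) x)), E=∅, S=∅, K=[arg :: subL(-6) :: let z]>
t=7: <C=0, E=∅, S=∅, K=[fun :: subL(-6) :: let z]>
t=8: <C=((λv. 3) x), E={x↦0}, S={0↦0}, K=[subL(-6) :: let z]>
t=9: <C=(λv. 3), E={x↦0}, S={0↦0}, K=[arg :: subL(-6) :: let z]>
t=10: <C=x, E={x↦0}, S={0↦0}, K=[fun :: subL(-6) :: let z]>
t=11: <C=3, E={v↦1, x↦0}, S={0↦0, 1↦0}, K=[subL(-6) :: let z]>
t=12: <C=-3, E={z↦2}, S={0↦0, 1↦0, 2↦-9}, K=∅>
→ final value -3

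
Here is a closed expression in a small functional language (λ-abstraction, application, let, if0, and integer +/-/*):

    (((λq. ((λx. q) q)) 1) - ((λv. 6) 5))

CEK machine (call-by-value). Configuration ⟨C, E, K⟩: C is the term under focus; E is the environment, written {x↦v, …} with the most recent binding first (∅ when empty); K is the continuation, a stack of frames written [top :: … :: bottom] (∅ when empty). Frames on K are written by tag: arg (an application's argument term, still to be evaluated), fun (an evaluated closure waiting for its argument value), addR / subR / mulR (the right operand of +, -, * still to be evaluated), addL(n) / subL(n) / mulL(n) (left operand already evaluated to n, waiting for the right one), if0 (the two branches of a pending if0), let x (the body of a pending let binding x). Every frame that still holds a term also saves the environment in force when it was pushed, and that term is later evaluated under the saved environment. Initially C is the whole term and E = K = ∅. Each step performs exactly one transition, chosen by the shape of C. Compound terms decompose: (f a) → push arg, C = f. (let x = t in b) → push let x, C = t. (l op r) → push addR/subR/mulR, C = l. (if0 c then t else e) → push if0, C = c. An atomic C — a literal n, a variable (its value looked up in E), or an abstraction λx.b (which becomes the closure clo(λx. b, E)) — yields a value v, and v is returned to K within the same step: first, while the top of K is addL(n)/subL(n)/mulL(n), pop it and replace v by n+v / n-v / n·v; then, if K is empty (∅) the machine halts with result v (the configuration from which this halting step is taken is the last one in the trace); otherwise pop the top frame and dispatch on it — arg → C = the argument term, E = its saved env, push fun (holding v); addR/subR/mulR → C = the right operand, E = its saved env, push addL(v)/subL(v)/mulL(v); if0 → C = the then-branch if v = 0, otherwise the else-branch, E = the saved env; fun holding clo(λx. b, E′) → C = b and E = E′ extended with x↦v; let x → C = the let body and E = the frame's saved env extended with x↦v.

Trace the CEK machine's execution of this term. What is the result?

step 0: ⟨C=(((λq. ((λx. q) q)) 1) - ((λv. 6) 5)); E=∅; K=∅⟩
step 1: ⟨C=((λq. ((λx. q) q)) 1); E=∅; K=[subR]⟩
step 2: ⟨C=(λq. ((λx. q) q)); E=∅; K=[arg :: subR]⟩
step 3: ⟨C=1; E=∅; K=[fun :: subR]⟩
step 4: ⟨C=((λx. q) q); E={q↦1}; K=[subR]⟩
step 5: ⟨C=(λx. q); E={q↦1}; K=[arg :: subR]⟩
step 6: ⟨C=q; E={q↦1}; K=[fun :: subR]⟩
step 7: ⟨C=q; E={x↦1, q↦1}; K=[subR]⟩
step 8: ⟨C=((λv. 6) 5); E=∅; K=[subL(1)]⟩
step 9: ⟨C=(λv. 6); E=∅; K=[arg :: subL(1)]⟩
step 10: ⟨C=5; E=∅; K=[fun :: subL(1)]⟩
step 11: ⟨C=6; E={v↦5}; K=[subL(1)]⟩
→ final value -5

Answer: -5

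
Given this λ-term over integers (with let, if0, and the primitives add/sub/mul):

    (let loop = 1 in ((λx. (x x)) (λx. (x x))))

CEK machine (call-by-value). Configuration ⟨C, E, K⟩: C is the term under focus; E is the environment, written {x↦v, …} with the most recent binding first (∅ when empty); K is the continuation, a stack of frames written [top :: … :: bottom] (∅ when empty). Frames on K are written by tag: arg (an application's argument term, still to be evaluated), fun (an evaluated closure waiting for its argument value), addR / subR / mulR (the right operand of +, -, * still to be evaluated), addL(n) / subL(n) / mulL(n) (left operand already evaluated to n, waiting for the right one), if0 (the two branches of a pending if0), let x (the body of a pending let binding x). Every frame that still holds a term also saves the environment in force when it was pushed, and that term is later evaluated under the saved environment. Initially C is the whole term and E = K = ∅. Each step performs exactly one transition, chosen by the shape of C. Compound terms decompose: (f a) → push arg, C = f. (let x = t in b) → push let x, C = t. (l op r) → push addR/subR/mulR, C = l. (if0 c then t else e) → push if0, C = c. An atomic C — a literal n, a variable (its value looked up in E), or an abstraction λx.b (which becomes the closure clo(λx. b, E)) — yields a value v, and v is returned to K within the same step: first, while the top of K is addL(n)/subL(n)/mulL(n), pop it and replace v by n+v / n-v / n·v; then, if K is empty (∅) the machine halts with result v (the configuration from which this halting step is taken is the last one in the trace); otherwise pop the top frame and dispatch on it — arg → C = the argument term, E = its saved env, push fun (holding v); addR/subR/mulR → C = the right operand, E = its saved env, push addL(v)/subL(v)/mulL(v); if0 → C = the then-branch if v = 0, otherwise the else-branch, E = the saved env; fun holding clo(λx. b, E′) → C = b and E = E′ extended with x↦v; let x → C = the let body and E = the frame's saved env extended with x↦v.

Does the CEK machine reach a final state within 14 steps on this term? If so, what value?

Answer: DIVERGES (no final state within 14 steps)

Machine steps:
t=0: [C=(let loop = 1 in ((λx. (x x)) (λx. (x x)))) | E=∅ | K=∅]
t=1: [C=1 | E=∅ | K=[let loop]]
t=2: [C=((λx. (x x)) (λx. (x x))) | E={loop↦1} | K=∅]
t=3: [C=(λx. (x x)) | E={loop↦1} | K=[arg]]
t=4: [C=(λx. (x x)) | E={loop↦1} | K=[fun]]
t=5: [C=(x x) | E={x↦clo(λx. (x x), {loop↦1}), loop↦1} | K=∅]
t=6: [C=x | E={x↦clo(λx. (x x), {loop↦1}), loop↦1} | K=[arg]]
t=7: [C=x | E={x↦clo(λx. (x x), {loop↦1}), loop↦1} | K=[fun]]
… configuration repeats with period 3 (steps 5–7 recur indefinitely) …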